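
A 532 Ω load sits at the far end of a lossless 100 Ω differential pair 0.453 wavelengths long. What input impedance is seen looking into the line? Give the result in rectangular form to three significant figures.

βl = 2π × 0.453 = 163°
tan(βl) = tan(163°) = -0.304
Z_in = Z_0·(Z_L + jZ_0·tanβl)/(Z_0 + jZ_L·tanβl)
     = 100·(532 − j30.4)/(100 − j162)

Z_in ≈ 161 + j229 Ω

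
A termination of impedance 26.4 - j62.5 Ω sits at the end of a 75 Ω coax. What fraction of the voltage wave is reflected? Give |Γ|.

|Γ| ≈ 0.665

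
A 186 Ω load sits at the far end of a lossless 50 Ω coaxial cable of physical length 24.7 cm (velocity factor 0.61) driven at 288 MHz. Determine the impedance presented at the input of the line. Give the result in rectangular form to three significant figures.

λ = v/f = 0.61·c / 288 MHz = 0.635 m
βl = 2π·l/λ = 2π × 0.389 = 140°
tan(βl) = tan(140°) = -0.841
Z_in = Z_0·(Z_L + jZ_0·tanβl)/(Z_0 + jZ_L·tanβl)
     = 50·(186 − j42)/(50 − j156)

Z_in ≈ 29.4 + j50 Ω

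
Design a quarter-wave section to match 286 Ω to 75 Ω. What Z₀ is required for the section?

Z_qwt ≈ 146 Ω

Z_qwt = √(Z_0·R_L) = √(75 × 286) = √21450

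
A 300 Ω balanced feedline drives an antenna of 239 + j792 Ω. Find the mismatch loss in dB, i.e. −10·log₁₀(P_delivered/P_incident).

mismatch loss ≈ 5.05 dB

Γ = (-61 + j792)/(539 + j792), |Γ| = 0.829
|Γ|² = 0.688, so P_del/P_inc = 1 − |Γ|² = 0.312
ML = −10·log₁₀(1 − |Γ|²)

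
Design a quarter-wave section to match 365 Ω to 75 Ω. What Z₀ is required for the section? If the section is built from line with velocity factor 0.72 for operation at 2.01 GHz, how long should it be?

Z_qwt ≈ 165 Ω; length ≈ 2.69 cm

Z_qwt = √(Z_0·R_L) = √(75 × 365) = √27380
λ = 0.72·c/f = 0.107 m, so l = λ/4 = 0.0269 m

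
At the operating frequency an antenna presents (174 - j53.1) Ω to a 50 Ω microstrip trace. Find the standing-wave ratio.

Γ = (Z_L − Z_0)/(Z_L + Z_0) = (124 − j53.1)/(224 − j53.1)
|Γ| = 135/230 = 0.586
VSWR = (1 + |Γ|)/(1 − |Γ|) = 1.59/0.414

VSWR ≈ 3.83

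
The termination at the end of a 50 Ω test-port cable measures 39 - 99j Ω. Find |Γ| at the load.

|Γ| ≈ 0.748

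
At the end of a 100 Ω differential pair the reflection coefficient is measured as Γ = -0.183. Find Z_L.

Z_L = Z_0·(1 + Γ)/(1 − Γ) = 100·(0.817)/(1.18)

Z_L ≈ 69.1 Ω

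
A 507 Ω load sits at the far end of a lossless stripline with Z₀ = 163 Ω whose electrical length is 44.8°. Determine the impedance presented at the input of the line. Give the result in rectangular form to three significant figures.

tan(βl) = tan(44.8°) = 0.993
Z_in = Z_0·(Z_L + jZ_0·tanβl)/(Z_0 + jZ_L·tanβl)
     = 163·(507 + j162)/(163 + j503)

Z_in ≈ 95.5 − j133 Ω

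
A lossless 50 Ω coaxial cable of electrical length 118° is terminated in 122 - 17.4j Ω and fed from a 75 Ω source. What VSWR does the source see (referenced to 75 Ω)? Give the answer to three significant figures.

tan(βl) = -1.88
Z_in = Z_0·(Z_L + jZ_0·tanβl)/(Z_0 + jZ_L·tanβl) = 26.1 + j24.6 Ω
Γ_s = (Z_in − Z_s)/(Z_in + Z_s) = (-48.9 + j24.6)/(101 + j24.6), |Γ_s| = 0.526
VSWR = (1 + |Γ_s|)/(1 − |Γ_s|)

VSWR ≈ 3.22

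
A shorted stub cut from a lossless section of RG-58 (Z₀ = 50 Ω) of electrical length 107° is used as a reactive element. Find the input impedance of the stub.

tan(βl) = -3.27
For a shorted stub, Z_in = jZ_0·tan(βl)

Z_in ≈ −j164 Ω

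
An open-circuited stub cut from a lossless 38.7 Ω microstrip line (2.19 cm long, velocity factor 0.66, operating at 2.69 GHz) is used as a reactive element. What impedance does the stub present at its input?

Z_in ≈ +j11.9 Ω

λ = v/f = 0.66·c / 2.69 GHz = 0.0736 m
βl = 2π·l/λ = 2π × 0.298 = 107°
tan(βl) = -3.25
For an open-circuited stub, Z_in = −jZ_0·cot(βl) = −jZ_0/tan(βl)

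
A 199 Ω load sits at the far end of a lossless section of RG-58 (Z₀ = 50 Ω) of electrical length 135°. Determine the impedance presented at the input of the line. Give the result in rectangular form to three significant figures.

tan(βl) = tan(135°) = -1
Z_in = Z_0·(Z_L + jZ_0·tanβl)/(Z_0 + jZ_L·tanβl)
     = 50·(199 − j50)/(50 − j199)

Z_in ≈ 23.6 + j44.1 Ω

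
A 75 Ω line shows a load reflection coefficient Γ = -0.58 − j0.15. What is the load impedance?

Z_L = Z_0·(1 + Γ)/(1 − Γ) = 75·(0.42 − j0.15)/(1.58 + j0.15)

Z_L ≈ 19.1 − j8.93 Ω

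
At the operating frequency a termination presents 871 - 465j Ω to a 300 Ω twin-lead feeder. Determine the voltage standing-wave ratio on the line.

VSWR ≈ 3.81

Γ = (Z_L − Z_0)/(Z_L + Z_0) = (571 − j465)/(1171 − j465)
|Γ| = 736/1260 = 0.584
VSWR = (1 + |Γ|)/(1 − |Γ|) = 1.58/0.416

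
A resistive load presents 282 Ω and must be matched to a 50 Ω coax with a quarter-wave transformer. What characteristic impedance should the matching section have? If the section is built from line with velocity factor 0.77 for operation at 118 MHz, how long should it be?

Z_qwt ≈ 119 Ω; length ≈ 48.9 cm

Z_qwt = √(Z_0·R_L) = √(50 × 282) = √14100
λ = 0.77·c/f = 1.96 m, so l = λ/4 = 0.489 m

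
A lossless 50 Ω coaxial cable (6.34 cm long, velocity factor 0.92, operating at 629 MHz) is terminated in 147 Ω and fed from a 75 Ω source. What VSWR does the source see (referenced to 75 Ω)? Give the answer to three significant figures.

VSWR ≈ 3.53

λ = v/f = 0.92·c / 629 MHz = 0.439 m
βl = 2π·l/λ = 2π × 0.144 = 52°
tan(βl) = 1.28
Z_in = Z_0·(Z_L + jZ_0·tanβl)/(Z_0 + jZ_L·tanβl) = 25.6 − j32.3 Ω
Γ_s = (Z_in − Z_s)/(Z_in + Z_s) = (-49.4 − j32.3)/(101 − j32.3), |Γ_s| = 0.559
VSWR = (1 + |Γ_s|)/(1 − |Γ_s|)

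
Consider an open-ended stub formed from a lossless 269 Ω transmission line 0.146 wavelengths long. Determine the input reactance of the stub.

βl = 2π × 0.146 = 52.6°
tan(βl) = 1.31
For an open-ended stub, Z_in = −jZ_0·cot(βl) = −jZ_0/tan(βl)

X_in ≈ -206 Ω (capacitive)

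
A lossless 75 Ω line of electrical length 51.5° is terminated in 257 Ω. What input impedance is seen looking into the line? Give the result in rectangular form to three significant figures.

tan(βl) = tan(51.5°) = 1.26
Z_in = Z_0·(Z_L + jZ_0·tanβl)/(Z_0 + jZ_L·tanβl)
     = 75·(257 + j94.3)/(75 + j323)

Z_in ≈ 33.9 − j51.8 Ω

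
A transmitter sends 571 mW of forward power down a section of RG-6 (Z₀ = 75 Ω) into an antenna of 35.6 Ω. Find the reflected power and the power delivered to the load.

P_reflected ≈ 72.5 mW; P_delivered ≈ 499 mW

Γ = (35.6 − 75)/(35.6 + 75) = -0.356
|Γ|² = 0.127
P_refl = |Γ|²·P_inc = 72.5 mW, P_del = (1 − |Γ|²)·P_inc = 499 mW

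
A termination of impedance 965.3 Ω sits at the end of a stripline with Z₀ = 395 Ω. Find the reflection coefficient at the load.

Γ = (Z_L − Z_0)/(Z_L + Z_0) = (965.3 − 395)/(965.3 + 395) = 570.3/1360

Γ = 0.419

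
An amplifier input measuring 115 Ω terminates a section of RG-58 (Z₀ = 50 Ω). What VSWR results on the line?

VSWR ≈ 2.3

Γ = (115 − 50)/(115 + 50) = 0.394
VSWR = (1 + 0.394)/(1 − 0.394)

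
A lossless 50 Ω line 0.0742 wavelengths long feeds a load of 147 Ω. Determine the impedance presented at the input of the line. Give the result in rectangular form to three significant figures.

βl = 2π × 0.0742 = 26.7°
tan(βl) = tan(26.7°) = 0.503
Z_in = Z_0·(Z_L + jZ_0·tanβl)/(Z_0 + jZ_L·tanβl)
     = 50·(147 + j25.2)/(50 + j74)

Z_in ≈ 57.8 − j60.3 Ω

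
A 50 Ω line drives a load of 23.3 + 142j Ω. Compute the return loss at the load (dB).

RL ≈ 0.875 dB

Γ = (-26.7 + j142)/(73.3 + j142), |Γ| = 0.904
RL = −20·log₁₀|Γ| = −20·log₁₀(0.904)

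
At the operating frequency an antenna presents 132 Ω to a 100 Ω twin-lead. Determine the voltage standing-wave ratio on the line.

VSWR ≈ 1.32

Γ = (132 − 100)/(132 + 100) = 0.138
VSWR = (1 + 0.138)/(1 − 0.138)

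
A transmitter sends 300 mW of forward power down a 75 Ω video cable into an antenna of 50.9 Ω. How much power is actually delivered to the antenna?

P_delivered ≈ 289 mW

Γ = (50.9 − 75)/(50.9 + 75) = -0.191
|Γ|² = 0.0366
P_refl = |Γ|²·P_inc = 11 mW, P_del = (1 − |Γ|²)·P_inc = 289 mW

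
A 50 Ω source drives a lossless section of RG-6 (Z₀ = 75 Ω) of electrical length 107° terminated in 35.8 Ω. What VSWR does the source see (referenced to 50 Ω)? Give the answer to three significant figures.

VSWR ≈ 3.01

tan(βl) = -3.27
Z_in = Z_0·(Z_L + jZ_0·tanβl)/(Z_0 + jZ_L·tanβl) = 122 − j55.1 Ω
Γ_s = (Z_in − Z_s)/(Z_in + Z_s) = (71.8 − j55.1)/(172 − j55.1), |Γ_s| = 0.502
VSWR = (1 + |Γ_s|)/(1 − |Γ_s|)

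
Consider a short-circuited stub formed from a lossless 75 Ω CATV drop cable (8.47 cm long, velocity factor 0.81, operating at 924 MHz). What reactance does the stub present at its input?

X_in ≈ -154 Ω (capacitive)

λ = v/f = 0.81·c / 924 MHz = 0.263 m
βl = 2π·l/λ = 2π × 0.322 = 116°
tan(βl) = -2.06
For a short-circuited stub, Z_in = jZ_0·tan(βl)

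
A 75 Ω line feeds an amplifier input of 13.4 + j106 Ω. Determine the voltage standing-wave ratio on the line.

VSWR ≈ 16.9

Γ = (Z_L − Z_0)/(Z_L + Z_0) = (-61.6 + j106)/(88.4 + j106)
|Γ| = 123/138 = 0.888
VSWR = (1 + |Γ|)/(1 − |Γ|) = 1.89/0.112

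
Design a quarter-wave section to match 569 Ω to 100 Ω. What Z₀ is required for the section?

Z_qwt ≈ 239 Ω

Z_qwt = √(Z_0·R_L) = √(100 × 569) = √56900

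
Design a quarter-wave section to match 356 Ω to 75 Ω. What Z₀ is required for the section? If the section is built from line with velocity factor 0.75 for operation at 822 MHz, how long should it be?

Z_qwt = √(Z_0·R_L) = √(75 × 356) = √26700
λ = 0.75·c/f = 0.274 m, so l = λ/4 = 0.0684 m

Z_qwt ≈ 163 Ω; length ≈ 6.84 cm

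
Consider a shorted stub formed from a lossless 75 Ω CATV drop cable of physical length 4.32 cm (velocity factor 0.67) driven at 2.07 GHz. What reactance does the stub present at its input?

X_in ≈ -27.1 Ω (capacitive)

λ = v/f = 0.67·c / 2.07 GHz = 0.0971 m
βl = 2π·l/λ = 2π × 0.445 = 160°
tan(βl) = -0.361
For a shorted stub, Z_in = jZ_0·tan(βl)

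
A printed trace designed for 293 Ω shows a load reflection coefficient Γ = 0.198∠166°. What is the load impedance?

Z_L ≈ 198 + j19.7 Ω

Z_L = Z_0·(1 + Γ)/(1 − Γ) = 293·(0.808 + j0.0479)/(1.19 − j0.0479)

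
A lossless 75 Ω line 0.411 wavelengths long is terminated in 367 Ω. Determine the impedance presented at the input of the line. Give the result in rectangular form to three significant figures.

βl = 2π × 0.411 = 148°
tan(βl) = tan(148°) = -0.626
Z_in = Z_0·(Z_L + jZ_0·tanβl)/(Z_0 + jZ_L·tanβl)
     = 75·(367 − j46.9)/(75 − j230)

Z_in ≈ 49.2 + j104 Ω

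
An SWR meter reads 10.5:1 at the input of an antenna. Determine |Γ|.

|Γ| ≈ 0.826

|Γ| = (S − 1)/(S + 1) = (10.5 − 1)/(10.5 + 1) = 9.5/11.5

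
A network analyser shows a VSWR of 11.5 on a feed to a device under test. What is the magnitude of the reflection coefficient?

|Γ| = (S − 1)/(S + 1) = (11.5 − 1)/(11.5 + 1) = 10.5/12.5

|Γ| ≈ 0.84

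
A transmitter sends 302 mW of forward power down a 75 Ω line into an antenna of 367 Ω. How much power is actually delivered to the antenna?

P_delivered ≈ 170 mW

Γ = (367 − 75)/(367 + 75) = 0.661
|Γ|² = 0.436
P_refl = |Γ|²·P_inc = 132 mW, P_del = (1 − |Γ|²)·P_inc = 170 mW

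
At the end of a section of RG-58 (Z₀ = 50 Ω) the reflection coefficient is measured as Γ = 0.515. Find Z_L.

Z_L = Z_0·(1 + Γ)/(1 − Γ) = 50·(1.52)/(0.485)

Z_L ≈ 156 Ω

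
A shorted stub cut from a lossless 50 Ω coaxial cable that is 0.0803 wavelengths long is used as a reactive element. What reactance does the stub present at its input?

βl = 2π × 0.0803 = 28.9°
tan(βl) = 0.552
For a shorted stub, Z_in = jZ_0·tan(βl)

X_in ≈ 27.6 Ω (inductive)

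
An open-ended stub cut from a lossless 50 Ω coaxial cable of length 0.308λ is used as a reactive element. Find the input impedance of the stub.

βl = 2π × 0.308 = 111°
tan(βl) = -2.62
For an open-ended stub, Z_in = −jZ_0·cot(βl) = −jZ_0/tan(βl)

Z_in ≈ +j19.1 Ω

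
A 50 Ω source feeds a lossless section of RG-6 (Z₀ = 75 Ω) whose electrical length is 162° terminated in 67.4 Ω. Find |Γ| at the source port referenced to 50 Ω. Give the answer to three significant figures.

tan(βl) = -0.325
Z_in = Z_0·(Z_L + jZ_0·tanβl)/(Z_0 + jZ_L·tanβl) = 68.7 − j4.32 Ω
Γ_s = (Z_in − Z_s)/(Z_in + Z_s) = (18.7 − j4.32)/(119 − j4.32), |Γ_s| = 0.161

|Γ| ≈ 0.161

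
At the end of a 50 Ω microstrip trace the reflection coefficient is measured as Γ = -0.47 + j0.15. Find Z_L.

Z_L = Z_0·(1 + Γ)/(1 − Γ) = 50·(0.53 + j0.15)/(1.47 − j0.15)

Z_L ≈ 17.3 + j6.87 Ω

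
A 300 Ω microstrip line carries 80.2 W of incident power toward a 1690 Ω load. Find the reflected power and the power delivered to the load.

Γ = (1690 − 300)/(1690 + 300) = 0.698
|Γ|² = 0.488
P_refl = |Γ|²·P_inc = 39.1 W, P_del = (1 − |Γ|²)·P_inc = 41.1 W

P_reflected ≈ 39.1 W; P_delivered ≈ 41.1 W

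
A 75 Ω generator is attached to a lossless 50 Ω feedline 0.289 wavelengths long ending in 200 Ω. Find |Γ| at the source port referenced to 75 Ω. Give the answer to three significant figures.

|Γ| ≈ 0.706

βl = 2π × 0.289 = 104°
tan(βl) = -4
Z_in = Z_0·(Z_L + jZ_0·tanβl)/(Z_0 + jZ_L·tanβl) = 13.2 + j11.7 Ω
Γ_s = (Z_in − Z_s)/(Z_in + Z_s) = (-61.8 + j11.7)/(88.2 + j11.7), |Γ_s| = 0.706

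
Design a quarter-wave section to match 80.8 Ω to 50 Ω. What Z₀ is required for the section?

Z_qwt = √(Z_0·R_L) = √(50 × 80.8) = √4040

Z_qwt ≈ 63.6 Ω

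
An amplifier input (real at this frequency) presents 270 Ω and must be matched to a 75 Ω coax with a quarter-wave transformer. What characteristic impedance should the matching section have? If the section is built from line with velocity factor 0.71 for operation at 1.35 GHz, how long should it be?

Z_qwt ≈ 142 Ω; length ≈ 3.94 cm

Z_qwt = √(Z_0·R_L) = √(75 × 270) = √20250
λ = 0.71·c/f = 0.158 m, so l = λ/4 = 0.0394 m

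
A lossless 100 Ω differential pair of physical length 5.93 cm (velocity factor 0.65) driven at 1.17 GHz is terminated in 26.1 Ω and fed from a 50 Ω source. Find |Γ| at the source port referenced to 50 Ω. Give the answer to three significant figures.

λ = v/f = 0.65·c / 1.17 GHz = 0.167 m
βl = 2π·l/λ = 2π × 0.356 = 128°
tan(βl) = -1.28
Z_in = Z_0·(Z_L + jZ_0·tanβl)/(Z_0 + jZ_L·tanβl) = 61.7 − j107 Ω
Γ_s = (Z_in − Z_s)/(Z_in + Z_s) = (11.7 − j107)/(112 − j107), |Γ_s| = 0.696

|Γ| ≈ 0.696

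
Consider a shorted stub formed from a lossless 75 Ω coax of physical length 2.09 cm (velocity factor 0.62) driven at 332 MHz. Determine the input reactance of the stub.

λ = v/f = 0.62·c / 332 MHz = 0.56 m
βl = 2π·l/λ = 2π × 0.0373 = 13.4°
tan(βl) = 0.239
For a shorted stub, Z_in = jZ_0·tan(βl)

X_in ≈ 17.9 Ω (inductive)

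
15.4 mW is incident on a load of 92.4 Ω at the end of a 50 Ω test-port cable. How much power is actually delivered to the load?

P_delivered ≈ 14 mW

Γ = (92.4 − 50)/(92.4 + 50) = 0.298
|Γ|² = 0.0887
P_refl = |Γ|²·P_inc = 1.37 mW, P_del = (1 − |Γ|²)·P_inc = 14 mW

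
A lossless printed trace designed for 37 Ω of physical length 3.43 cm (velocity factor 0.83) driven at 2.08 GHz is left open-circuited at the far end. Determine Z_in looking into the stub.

Z_in ≈ +j8.64 Ω

λ = v/f = 0.83·c / 2.08 GHz = 0.12 m
βl = 2π·l/λ = 2π × 0.287 = 103°
tan(βl) = -4.28
For an open-circuited stub, Z_in = −jZ_0·cot(βl) = −jZ_0/tan(βl)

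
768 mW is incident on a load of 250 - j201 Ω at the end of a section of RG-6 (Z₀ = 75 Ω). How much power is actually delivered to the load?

P_delivered ≈ 394 mW

|Γ| = |(175 − j201)/(325 − j201)| = 0.697
|Γ|² = 0.486
P_refl = |Γ|²·P_inc = 374 mW, P_del = (1 − |Γ|²)·P_inc = 394 mW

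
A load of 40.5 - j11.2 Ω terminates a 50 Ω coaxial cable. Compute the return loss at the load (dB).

Γ = (-9.5 − j11.2)/(90.5 − j11.2), |Γ| = 0.161
RL = −20·log₁₀|Γ| = −20·log₁₀(0.161)

RL ≈ 15.9 dB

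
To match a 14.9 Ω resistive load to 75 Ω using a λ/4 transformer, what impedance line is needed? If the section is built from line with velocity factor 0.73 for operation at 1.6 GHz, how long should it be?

Z_qwt ≈ 33.4 Ω; length ≈ 3.42 cm

Z_qwt = √(Z_0·R_L) = √(75 × 14.9) = √1118
λ = 0.73·c/f = 0.137 m, so l = λ/4 = 0.0342 m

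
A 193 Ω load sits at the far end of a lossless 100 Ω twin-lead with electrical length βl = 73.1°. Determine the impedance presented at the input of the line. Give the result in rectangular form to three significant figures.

Z_in ≈ 55.2 − j21.7 Ω

tan(βl) = tan(73.1°) = 3.29
Z_in = Z_0·(Z_L + jZ_0·tanβl)/(Z_0 + jZ_L·tanβl)
     = 100·(193 + j329)/(100 + j635)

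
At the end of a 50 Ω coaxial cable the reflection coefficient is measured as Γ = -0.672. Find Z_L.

Z_L = Z_0·(1 + Γ)/(1 − Γ) = 50·(0.328)/(1.67)

Z_L ≈ 9.81 Ω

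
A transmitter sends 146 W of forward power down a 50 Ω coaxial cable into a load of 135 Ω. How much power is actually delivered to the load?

P_delivered ≈ 115 W

Γ = (135 − 50)/(135 + 50) = 0.459
|Γ|² = 0.211
P_refl = |Γ|²·P_inc = 30.8 W, P_del = (1 − |Γ|²)·P_inc = 115 W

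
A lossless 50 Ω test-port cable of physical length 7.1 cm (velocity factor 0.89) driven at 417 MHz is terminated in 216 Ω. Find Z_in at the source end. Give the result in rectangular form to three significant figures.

λ = v/f = 0.89·c / 417 MHz = 0.64 m
βl = 2π·l/λ = 2π × 0.111 = 39.9°
tan(βl) = tan(39.9°) = 0.837
Z_in = Z_0·(Z_L + jZ_0·tanβl)/(Z_0 + jZ_L·tanβl)
     = 50·(216 + j41.8)/(50 + j181)

Z_in ≈ 26.1 − j52.5 Ω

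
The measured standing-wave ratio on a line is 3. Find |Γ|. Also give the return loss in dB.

|Γ| ≈ 0.5; return loss ≈ 6.02 dB

|Γ| = (S − 1)/(S + 1) = (3 − 1)/(3 + 1) = 2/4
RL = −20·log₁₀|Γ| = −20·log₁₀(0.5)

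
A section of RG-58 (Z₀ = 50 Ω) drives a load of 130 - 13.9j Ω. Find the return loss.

RL ≈ 6.94 dB

Γ = (80 − j13.9)/(180 − j13.9), |Γ| = 0.45
RL = −20·log₁₀|Γ| = −20·log₁₀(0.45)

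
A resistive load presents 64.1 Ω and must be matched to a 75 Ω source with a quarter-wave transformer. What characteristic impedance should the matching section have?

Z_qwt ≈ 69.3 Ω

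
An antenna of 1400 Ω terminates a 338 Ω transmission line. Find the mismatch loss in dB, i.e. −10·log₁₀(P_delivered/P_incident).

mismatch loss ≈ 2.03 dB

Γ = (1400 − 338)/(1400 + 338) = 0.611
|Γ|² = 0.373, so P_del/P_inc = 1 − |Γ|² = 0.627
ML = −10·log₁₀(1 − |Γ|²)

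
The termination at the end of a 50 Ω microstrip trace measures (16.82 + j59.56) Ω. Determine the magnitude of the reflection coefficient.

|Γ| ≈ 0.762

Γ = (Z_L − Z_0)/(Z_L + Z_0) = (-33.18 + j59.56)/(66.82 + j59.56)
|Γ| = 68.2/89.5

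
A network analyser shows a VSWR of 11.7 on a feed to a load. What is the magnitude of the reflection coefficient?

|Γ| ≈ 0.843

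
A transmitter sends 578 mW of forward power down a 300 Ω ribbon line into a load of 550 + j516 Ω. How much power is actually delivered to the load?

P_delivered ≈ 386 mW

|Γ| = |(250 + j516)/(850 + j516)| = 0.577
|Γ|² = 0.332
P_refl = |Γ|²·P_inc = 192 mW, P_del = (1 − |Γ|²)·P_inc = 386 mW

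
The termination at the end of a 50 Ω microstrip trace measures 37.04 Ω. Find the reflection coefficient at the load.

Γ = -0.149

Γ = (Z_L − Z_0)/(Z_L + Z_0) = (37.04 − 50)/(37.04 + 50) = -12.96/87.04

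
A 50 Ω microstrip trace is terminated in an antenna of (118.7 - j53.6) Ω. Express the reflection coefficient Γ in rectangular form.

Γ ≈ 0.462 − j0.171

Γ = (Z_L − Z_0)/(Z_L + Z_0) = (68.7 − j53.6)/(168.7 − j53.6)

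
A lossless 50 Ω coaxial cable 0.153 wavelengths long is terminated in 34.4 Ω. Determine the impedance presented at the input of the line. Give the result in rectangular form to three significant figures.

Z_in ≈ 53.3 + j19.1 Ω

βl = 2π × 0.153 = 55.1°
tan(βl) = tan(55.1°) = 1.43
Z_in = Z_0·(Z_L + jZ_0·tanβl)/(Z_0 + jZ_L·tanβl)
     = 50·(34.4 + j71.6)/(50 + j49.3)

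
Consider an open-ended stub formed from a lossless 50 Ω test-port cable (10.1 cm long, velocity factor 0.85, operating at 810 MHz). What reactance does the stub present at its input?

λ = v/f = 0.85·c / 810 MHz = 0.315 m
βl = 2π·l/λ = 2π × 0.321 = 115°
tan(βl) = -2.1
For an open-ended stub, Z_in = −jZ_0·cot(βl) = −jZ_0/tan(βl)

X_in ≈ 23.8 Ω (inductive)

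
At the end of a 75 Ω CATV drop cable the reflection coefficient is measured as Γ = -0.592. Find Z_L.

Z_L = Z_0·(1 + Γ)/(1 − Γ) = 75·(0.408)/(1.59)

Z_L ≈ 19.2 Ω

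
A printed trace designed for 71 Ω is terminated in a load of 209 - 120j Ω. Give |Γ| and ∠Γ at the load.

Γ ≈ 0.6 ∠ -17.8°

Γ = (Z_L − Z_0)/(Z_L + Z_0) = (138 − j120)/(280 − j120)
|Γ| = 183/305 = 0.6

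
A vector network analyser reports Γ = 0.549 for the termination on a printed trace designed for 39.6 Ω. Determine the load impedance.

Z_L ≈ 136 Ω

Z_L = Z_0·(1 + Γ)/(1 − Γ) = 39.6·(1.55)/(0.451)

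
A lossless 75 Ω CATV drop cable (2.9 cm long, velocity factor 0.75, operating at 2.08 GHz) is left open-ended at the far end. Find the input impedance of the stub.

Z_in ≈ +j8.56 Ω

λ = v/f = 0.75·c / 2.08 GHz = 0.108 m
βl = 2π·l/λ = 2π × 0.268 = 96.5°
tan(βl) = -8.76
For an open-ended stub, Z_in = −jZ_0·cot(βl) = −jZ_0/tan(βl)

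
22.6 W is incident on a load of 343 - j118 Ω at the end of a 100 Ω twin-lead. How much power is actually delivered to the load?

P_delivered ≈ 14.8 W

|Γ| = |(243 − j118)/(443 − j118)| = 0.589
|Γ|² = 0.347
P_refl = |Γ|²·P_inc = 7.85 W, P_del = (1 − |Γ|²)·P_inc = 14.8 W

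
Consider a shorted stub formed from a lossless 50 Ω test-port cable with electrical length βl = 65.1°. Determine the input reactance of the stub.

X_in ≈ 108 Ω (inductive)

tan(βl) = 2.15
For a shorted stub, Z_in = jZ_0·tan(βl)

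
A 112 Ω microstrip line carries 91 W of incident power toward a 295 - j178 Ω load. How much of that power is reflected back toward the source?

|Γ| = |(183 − j178)/(407 − j178)| = 0.575
|Γ|² = 0.33
P_refl = |Γ|²·P_inc = 30.1 W, P_del = (1 − |Γ|²)·P_inc = 60.9 W

P_reflected ≈ 30.1 W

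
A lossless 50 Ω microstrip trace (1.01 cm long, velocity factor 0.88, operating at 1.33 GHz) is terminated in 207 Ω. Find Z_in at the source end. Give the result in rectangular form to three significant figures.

Z_in ≈ 79.8 − j92.8 Ω

λ = v/f = 0.88·c / 1.33 GHz = 0.198 m
βl = 2π·l/λ = 2π × 0.0509 = 18.3°
tan(βl) = tan(18.3°) = 0.331
Z_in = Z_0·(Z_L + jZ_0·tanβl)/(Z_0 + jZ_L·tanβl)
     = 50·(207 + j16.6)/(50 + j68.5)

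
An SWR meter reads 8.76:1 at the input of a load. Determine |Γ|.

|Γ| ≈ 0.795

|Γ| = (S − 1)/(S + 1) = (8.76 − 1)/(8.76 + 1) = 7.76/9.76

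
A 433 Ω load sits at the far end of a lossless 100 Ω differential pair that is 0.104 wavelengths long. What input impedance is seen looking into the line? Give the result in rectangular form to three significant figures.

Z_in ≈ 57.3 − j113 Ω

βl = 2π × 0.104 = 37.4°
tan(βl) = tan(37.4°) = 0.766
Z_in = Z_0·(Z_L + jZ_0·tanβl)/(Z_0 + jZ_L·tanβl)
     = 100·(433 + j76.6)/(100 + j332)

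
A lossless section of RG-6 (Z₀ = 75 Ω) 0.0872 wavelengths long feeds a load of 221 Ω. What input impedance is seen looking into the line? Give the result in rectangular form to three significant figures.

Z_in ≈ 71.6 − j83.1 Ω

βl = 2π × 0.0872 = 31.4°
tan(βl) = tan(31.4°) = 0.61
Z_in = Z_0·(Z_L + jZ_0·tanβl)/(Z_0 + jZ_L·tanβl)
     = 75·(221 + j45.8)/(75 + j135)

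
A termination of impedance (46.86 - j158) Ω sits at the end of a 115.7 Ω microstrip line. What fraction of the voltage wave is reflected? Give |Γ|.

|Γ| ≈ 0.76

Γ = (Z_L − Z_0)/(Z_L + Z_0) = (-68.84 − j158)/(162.6 − j158)
|Γ| = 172/227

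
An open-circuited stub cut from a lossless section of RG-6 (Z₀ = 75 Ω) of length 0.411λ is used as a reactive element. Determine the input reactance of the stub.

X_in ≈ 120 Ω (inductive)

βl = 2π × 0.411 = 148°
tan(βl) = -0.626
For an open-circuited stub, Z_in = −jZ_0·cot(βl) = −jZ_0/tan(βl)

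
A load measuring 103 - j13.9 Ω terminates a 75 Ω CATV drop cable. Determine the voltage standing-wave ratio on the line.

Γ = (Z_L − Z_0)/(Z_L + Z_0) = (28 − j13.9)/(178 − j13.9)
|Γ| = 31.3/179 = 0.175
VSWR = (1 + |Γ|)/(1 − |Γ|) = 1.18/0.825

VSWR ≈ 1.42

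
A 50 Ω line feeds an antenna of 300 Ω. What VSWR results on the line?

For a purely resistive load, VSWR = R_L/Z_0 or Z_0/R_L (whichever > 1) = 300/50

VSWR ≈ 6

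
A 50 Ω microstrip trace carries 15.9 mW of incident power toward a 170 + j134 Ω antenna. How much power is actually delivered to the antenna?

|Γ| = |(120 + j134)/(220 + j134)| = 0.698
|Γ|² = 0.488
P_refl = |Γ|²·P_inc = 7.75 mW, P_del = (1 − |Γ|²)·P_inc = 8.15 mW

P_delivered ≈ 8.15 mW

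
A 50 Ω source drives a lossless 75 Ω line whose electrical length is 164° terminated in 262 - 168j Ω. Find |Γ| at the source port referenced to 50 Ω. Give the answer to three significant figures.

tan(βl) = -0.287
Z_in = Z_0·(Z_L + jZ_0·tanβl)/(Z_0 + jZ_L·tanβl) = 251 + j172 Ω
Γ_s = (Z_in − Z_s)/(Z_in + Z_s) = (201 + j172)/(301 + j172), |Γ_s| = 0.763

|Γ| ≈ 0.763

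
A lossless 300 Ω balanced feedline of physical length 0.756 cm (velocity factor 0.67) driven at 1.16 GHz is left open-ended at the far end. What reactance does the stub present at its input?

λ = v/f = 0.67·c / 1.16 GHz = 0.173 m
βl = 2π·l/λ = 2π × 0.0436 = 15.7°
tan(βl) = 0.281
For an open-ended stub, Z_in = −jZ_0·cot(βl) = −jZ_0/tan(βl)

X_in ≈ -1070 Ω (capacitive)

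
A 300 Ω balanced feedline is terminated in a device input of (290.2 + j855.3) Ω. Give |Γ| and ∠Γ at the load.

Γ = (Z_L − Z_0)/(Z_L + Z_0) = (-9.8 + j855.3)/(590.2 + j855.3)
|Γ| = 855/1040 = 0.823

Γ ≈ 0.823 ∠ 35.3°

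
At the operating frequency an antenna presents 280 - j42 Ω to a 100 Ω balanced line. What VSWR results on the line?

Γ = (Z_L − Z_0)/(Z_L + Z_0) = (180 − j42)/(380 − j42)
|Γ| = 185/382 = 0.483
VSWR = (1 + |Γ|)/(1 − |Γ|) = 1.48/0.517

VSWR ≈ 2.87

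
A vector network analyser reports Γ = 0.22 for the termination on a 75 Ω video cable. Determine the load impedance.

Z_L = Z_0·(1 + Γ)/(1 − Γ) = 75·(1.22)/(0.78)

Z_L ≈ 117 Ω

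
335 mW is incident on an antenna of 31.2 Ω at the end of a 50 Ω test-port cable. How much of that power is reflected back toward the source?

Γ = (31.2 − 50)/(31.2 + 50) = -0.232
|Γ|² = 0.0536
P_refl = |Γ|²·P_inc = 18 mW, P_del = (1 − |Γ|²)·P_inc = 317 mW

P_reflected ≈ 18 mW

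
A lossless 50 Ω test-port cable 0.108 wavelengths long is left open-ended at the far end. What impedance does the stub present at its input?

Z_in ≈ −j62 Ω

βl = 2π × 0.108 = 38.9°
tan(βl) = 0.806
For an open-ended stub, Z_in = −jZ_0·cot(βl) = −jZ_0/tan(βl)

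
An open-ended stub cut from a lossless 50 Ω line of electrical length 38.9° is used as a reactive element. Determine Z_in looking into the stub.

Z_in ≈ −j62 Ω

tan(βl) = 0.807
For an open-ended stub, Z_in = −jZ_0·cot(βl) = −jZ_0/tan(βl)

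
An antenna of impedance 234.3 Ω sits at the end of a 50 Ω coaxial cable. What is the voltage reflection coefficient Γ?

Γ = 0.648

Γ = (Z_L − Z_0)/(Z_L + Z_0) = (234.3 − 50)/(234.3 + 50) = 184.3/284.3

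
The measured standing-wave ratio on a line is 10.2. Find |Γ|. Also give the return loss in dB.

|Γ| ≈ 0.821; return loss ≈ 1.71 dB

|Γ| = (S − 1)/(S + 1) = (10.2 − 1)/(10.2 + 1) = 9.2/11.2
RL = −20·log₁₀|Γ| = −20·log₁₀(0.821)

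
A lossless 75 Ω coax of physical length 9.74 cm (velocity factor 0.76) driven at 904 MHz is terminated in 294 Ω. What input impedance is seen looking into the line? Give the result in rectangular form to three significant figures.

Z_in ≈ 41 + j74.3 Ω

λ = v/f = 0.76·c / 904 MHz = 0.252 m
βl = 2π·l/λ = 2π × 0.386 = 139°
tan(βl) = tan(139°) = -0.869
Z_in = Z_0·(Z_L + jZ_0·tanβl)/(Z_0 + jZ_L·tanβl)
     = 75·(294 − j65.1)/(75 − j255)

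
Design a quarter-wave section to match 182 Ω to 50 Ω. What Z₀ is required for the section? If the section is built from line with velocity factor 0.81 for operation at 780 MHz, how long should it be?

Z_qwt ≈ 95.4 Ω; length ≈ 7.79 cm

Z_qwt = √(Z_0·R_L) = √(50 × 182) = √9100
λ = 0.81·c/f = 0.312 m, so l = λ/4 = 0.0779 m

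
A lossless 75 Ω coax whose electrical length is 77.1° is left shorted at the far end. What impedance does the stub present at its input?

Z_in ≈ +j327 Ω

tan(βl) = 4.37
For a shorted stub, Z_in = jZ_0·tan(βl)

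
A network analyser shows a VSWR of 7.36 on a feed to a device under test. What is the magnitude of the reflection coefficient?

|Γ| = (S − 1)/(S + 1) = (7.36 − 1)/(7.36 + 1) = 6.36/8.36

|Γ| ≈ 0.761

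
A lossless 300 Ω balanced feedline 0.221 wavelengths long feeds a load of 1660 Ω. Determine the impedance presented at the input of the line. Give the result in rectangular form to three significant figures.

Z_in ≈ 56 − j53.4 Ω

βl = 2π × 0.221 = 79.6°
tan(βl) = tan(79.6°) = 5.43
Z_in = Z_0·(Z_L + jZ_0·tanβl)/(Z_0 + jZ_L·tanβl)
     = 300·(1660 + j1630)/(300 + j9010)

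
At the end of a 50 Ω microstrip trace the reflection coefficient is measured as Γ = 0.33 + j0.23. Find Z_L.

Z_L = Z_0·(1 + Γ)/(1 − Γ) = 50·(1.33 + j0.23)/(0.67 − j0.23)

Z_L ≈ 83.5 + j45.8 Ω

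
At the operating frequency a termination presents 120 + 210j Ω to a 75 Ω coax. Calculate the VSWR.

VSWR ≈ 6.98

Γ = (Z_L − Z_0)/(Z_L + Z_0) = (45 + j210)/(195 + j210)
|Γ| = 215/287 = 0.749
VSWR = (1 + |Γ|)/(1 − |Γ|) = 1.75/0.251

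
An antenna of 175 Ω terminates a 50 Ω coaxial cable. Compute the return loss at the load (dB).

Γ = (175 − 50)/(175 + 50) = 0.556
RL = −20·log₁₀|Γ| = −20·log₁₀(0.556)

RL ≈ 5.11 dB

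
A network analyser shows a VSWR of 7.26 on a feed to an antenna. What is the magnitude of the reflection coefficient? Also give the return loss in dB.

|Γ| = (S − 1)/(S + 1) = (7.26 − 1)/(7.26 + 1) = 6.26/8.26
RL = −20·log₁₀|Γ| = −20·log₁₀(0.758)

|Γ| ≈ 0.758; return loss ≈ 2.41 dB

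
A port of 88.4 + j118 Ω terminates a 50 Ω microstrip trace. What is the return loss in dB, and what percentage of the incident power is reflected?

Γ = (38.4 + j118)/(138.4 + j118), |Γ| = 0.682
RL = −20·log₁₀(0.682) = 3.32 dB
P_refl/P_inc = |Γ|² = 0.466

RL ≈ 3.32 dB; 46.6% of incident power reflected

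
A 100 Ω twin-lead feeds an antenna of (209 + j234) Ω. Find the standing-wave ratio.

VSWR ≈ 4.99

Γ = (Z_L − Z_0)/(Z_L + Z_0) = (109 + j234)/(309 + j234)
|Γ| = 258/388 = 0.666
VSWR = (1 + |Γ|)/(1 − |Γ|) = 1.67/0.334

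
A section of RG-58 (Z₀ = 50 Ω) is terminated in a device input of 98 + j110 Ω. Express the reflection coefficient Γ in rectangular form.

Γ ≈ 0.565 + j0.323

Γ = (Z_L − Z_0)/(Z_L + Z_0) = (48 + j110)/(148 + j110)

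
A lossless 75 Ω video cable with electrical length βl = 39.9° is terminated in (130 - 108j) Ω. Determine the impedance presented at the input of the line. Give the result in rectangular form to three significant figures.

tan(βl) = tan(39.9°) = 0.836
Z_in = Z_0·(Z_L + jZ_0·tanβl)/(Z_0 + jZ_L·tanβl)
     = 75·(130 − j45.3)/(165 + j109)

Z_in ≈ 31.7 − j41.4 Ω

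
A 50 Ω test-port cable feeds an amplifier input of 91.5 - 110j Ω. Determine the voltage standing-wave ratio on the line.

Γ = (Z_L − Z_0)/(Z_L + Z_0) = (41.5 − j110)/(141.5 − j110)
|Γ| = 118/179 = 0.656
VSWR = (1 + |Γ|)/(1 − |Γ|) = 1.66/0.344

VSWR ≈ 4.81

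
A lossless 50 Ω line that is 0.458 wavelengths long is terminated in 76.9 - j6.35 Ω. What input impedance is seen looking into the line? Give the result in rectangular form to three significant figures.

Z_in ≈ 74.7 + j11.6 Ω

βl = 2π × 0.458 = 165°
tan(βl) = tan(165°) = -0.27
Z_in = Z_0·(Z_L + jZ_0·tanβl)/(Z_0 + jZ_L·tanβl)
     = 50·(76.9 − j19.9)/(48.3 − j20.8)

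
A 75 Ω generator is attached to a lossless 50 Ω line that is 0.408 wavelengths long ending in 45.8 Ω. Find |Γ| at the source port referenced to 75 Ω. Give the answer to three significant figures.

|Γ| ≈ 0.221

βl = 2π × 0.408 = 147°
tan(βl) = -0.652
Z_in = Z_0·(Z_L + jZ_0·tanβl)/(Z_0 + jZ_L·tanβl) = 48.1 − j3.87 Ω
Γ_s = (Z_in − Z_s)/(Z_in + Z_s) = (-26.9 − j3.87)/(123 − j3.87), |Γ_s| = 0.221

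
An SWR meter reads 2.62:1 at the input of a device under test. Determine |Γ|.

|Γ| ≈ 0.448

|Γ| = (S − 1)/(S + 1) = (2.62 − 1)/(2.62 + 1) = 1.62/3.62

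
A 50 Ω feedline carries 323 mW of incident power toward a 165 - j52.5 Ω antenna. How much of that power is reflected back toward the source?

P_reflected ≈ 105 mW

|Γ| = |(115 − j52.5)/(215 − j52.5)| = 0.571
|Γ|² = 0.326
P_refl = |Γ|²·P_inc = 105 mW, P_del = (1 − |Γ|²)·P_inc = 218 mW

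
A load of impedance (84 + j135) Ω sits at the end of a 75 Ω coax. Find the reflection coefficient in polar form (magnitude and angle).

Γ = (Z_L − Z_0)/(Z_L + Z_0) = (9 + j135)/(159 + j135)
|Γ| = 135/209 = 0.649

Γ ≈ 0.649 ∠ 45.9°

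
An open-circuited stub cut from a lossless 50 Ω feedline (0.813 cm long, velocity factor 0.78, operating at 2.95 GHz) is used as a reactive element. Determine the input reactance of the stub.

λ = v/f = 0.78·c / 2.95 GHz = 0.0793 m
βl = 2π·l/λ = 2π × 0.102 = 36.9°
tan(βl) = 0.751
For an open-circuited stub, Z_in = −jZ_0·cot(βl) = −jZ_0/tan(βl)

X_in ≈ -66.6 Ω (capacitive)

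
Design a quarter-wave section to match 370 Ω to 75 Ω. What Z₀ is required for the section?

Z_qwt ≈ 167 Ω

Z_qwt = √(Z_0·R_L) = √(75 × 370) = √27750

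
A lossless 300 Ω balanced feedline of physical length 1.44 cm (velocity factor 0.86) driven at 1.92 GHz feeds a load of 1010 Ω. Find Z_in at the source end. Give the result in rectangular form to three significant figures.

Z_in ≈ 201 − j301 Ω

λ = v/f = 0.86·c / 1.92 GHz = 0.134 m
βl = 2π·l/λ = 2π × 0.107 = 38.6°
tan(βl) = tan(38.6°) = 0.798
Z_in = Z_0·(Z_L + jZ_0·tanβl)/(Z_0 + jZ_L·tanβl)
     = 300·(1010 + j239)/(300 + j806)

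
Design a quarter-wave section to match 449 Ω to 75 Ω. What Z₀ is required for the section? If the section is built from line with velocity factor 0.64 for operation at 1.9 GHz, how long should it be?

Z_qwt = √(Z_0·R_L) = √(75 × 449) = √33680
λ = 0.64·c/f = 0.101 m, so l = λ/4 = 0.0253 m

Z_qwt ≈ 184 Ω; length ≈ 2.53 cm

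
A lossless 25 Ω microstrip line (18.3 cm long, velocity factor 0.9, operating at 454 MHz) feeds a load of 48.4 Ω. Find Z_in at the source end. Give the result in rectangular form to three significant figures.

Z_in ≈ 14.2 + j6.7 Ω

λ = v/f = 0.9·c / 454 MHz = 0.595 m
βl = 2π·l/λ = 2π × 0.308 = 111°
tan(βl) = tan(111°) = -2.64
Z_in = Z_0·(Z_L + jZ_0·tanβl)/(Z_0 + jZ_L·tanβl)
     = 25·(48.4 − j65.9)/(25 − j128)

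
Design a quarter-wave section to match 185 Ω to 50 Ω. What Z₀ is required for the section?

Z_qwt ≈ 96.2 Ω

Z_qwt = √(Z_0·R_L) = √(50 × 185) = √9250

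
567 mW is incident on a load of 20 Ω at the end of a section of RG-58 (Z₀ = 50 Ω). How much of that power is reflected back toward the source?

P_reflected ≈ 104 mW

Γ = (20 − 50)/(20 + 50) = -0.429
|Γ|² = 0.184
P_refl = |Γ|²·P_inc = 104 mW, P_del = (1 − |Γ|²)·P_inc = 463 mW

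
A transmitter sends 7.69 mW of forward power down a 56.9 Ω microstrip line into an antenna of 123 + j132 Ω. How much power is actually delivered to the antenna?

|Γ| = |(66.1 + j132)/(179.9 + j132)| = 0.662
|Γ|² = 0.438
P_refl = |Γ|²·P_inc = 3.37 mW, P_del = (1 − |Γ|²)·P_inc = 4.32 mW

P_delivered ≈ 4.32 mW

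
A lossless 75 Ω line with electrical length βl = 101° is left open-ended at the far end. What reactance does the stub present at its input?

tan(βl) = -5.14
For an open-ended stub, Z_in = −jZ_0·cot(βl) = −jZ_0/tan(βl)

X_in ≈ 14.6 Ω (inductive)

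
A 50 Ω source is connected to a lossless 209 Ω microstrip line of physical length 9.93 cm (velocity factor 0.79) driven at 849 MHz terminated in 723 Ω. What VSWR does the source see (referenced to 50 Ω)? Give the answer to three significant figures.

VSWR ≈ 6.63

λ = v/f = 0.79·c / 849 MHz = 0.279 m
βl = 2π·l/λ = 2π × 0.356 = 128°
tan(βl) = -1.28
Z_in = Z_0·(Z_L + jZ_0·tanβl)/(Z_0 + jZ_L·tanβl) = 92.7 + j143 Ω
Γ_s = (Z_in − Z_s)/(Z_in + Z_s) = (42.7 + j143)/(143 + j143), |Γ_s| = 0.738
VSWR = (1 + |Γ_s|)/(1 − |Γ_s|)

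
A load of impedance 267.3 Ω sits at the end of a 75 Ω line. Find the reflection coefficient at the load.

Γ = 0.562

Γ = (Z_L − Z_0)/(Z_L + Z_0) = (267.3 − 75)/(267.3 + 75) = 192.3/342.3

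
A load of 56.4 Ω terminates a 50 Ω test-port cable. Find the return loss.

RL ≈ 24.4 dB

Γ = (56.4 − 50)/(56.4 + 50) = 0.0602
RL = −20·log₁₀|Γ| = −20·log₁₀(0.0602)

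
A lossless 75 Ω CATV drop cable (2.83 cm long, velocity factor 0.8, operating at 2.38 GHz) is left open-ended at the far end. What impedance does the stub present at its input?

Z_in ≈ +j14.6 Ω

λ = v/f = 0.8·c / 2.38 GHz = 0.101 m
βl = 2π·l/λ = 2π × 0.281 = 101°
tan(βl) = -5.13
For an open-ended stub, Z_in = −jZ_0·cot(βl) = −jZ_0/tan(βl)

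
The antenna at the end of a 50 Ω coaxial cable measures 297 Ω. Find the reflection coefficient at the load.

Γ = 0.712

Γ = (Z_L − Z_0)/(Z_L + Z_0) = (297 − 50)/(297 + 50) = 247/347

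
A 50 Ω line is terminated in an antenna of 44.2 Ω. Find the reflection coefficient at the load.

Γ = (Z_L − Z_0)/(Z_L + Z_0) = (44.2 − 50)/(44.2 + 50) = -5.8/94.2

Γ = -0.0616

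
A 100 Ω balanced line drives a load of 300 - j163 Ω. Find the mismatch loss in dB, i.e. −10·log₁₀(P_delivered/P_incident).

mismatch loss ≈ 1.92 dB

Γ = (200 − j163)/(400 − j163), |Γ| = 0.597
|Γ|² = 0.357, so P_del/P_inc = 1 − |Γ|² = 0.643
ML = −10·log₁₀(1 − |Γ|²)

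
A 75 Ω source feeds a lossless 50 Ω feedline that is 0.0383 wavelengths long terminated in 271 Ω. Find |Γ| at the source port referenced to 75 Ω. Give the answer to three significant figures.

βl = 2π × 0.0383 = 13.8°
tan(βl) = 0.245
Z_in = Z_0·(Z_L + jZ_0·tanβl)/(Z_0 + jZ_L·tanβl) = 104 − j126 Ω
Γ_s = (Z_in − Z_s)/(Z_in + Z_s) = (28.8 − j126)/(179 − j126), |Γ_s| = 0.59

|Γ| ≈ 0.59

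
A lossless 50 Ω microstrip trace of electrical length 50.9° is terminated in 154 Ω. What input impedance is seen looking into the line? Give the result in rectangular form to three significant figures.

Z_in ≈ 25.2 − j34 Ω

tan(βl) = tan(50.9°) = 1.23
Z_in = Z_0·(Z_L + jZ_0·tanβl)/(Z_0 + jZ_L·tanβl)
     = 50·(154 + j61.5)/(50 + j189)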